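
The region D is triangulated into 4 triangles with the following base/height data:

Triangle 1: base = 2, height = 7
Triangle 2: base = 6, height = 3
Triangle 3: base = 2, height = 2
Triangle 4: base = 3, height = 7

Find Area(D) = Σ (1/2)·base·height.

(1/2)×2×7 + (1/2)×6×3 + (1/2)×2×2 + (1/2)×3×7 = 28.5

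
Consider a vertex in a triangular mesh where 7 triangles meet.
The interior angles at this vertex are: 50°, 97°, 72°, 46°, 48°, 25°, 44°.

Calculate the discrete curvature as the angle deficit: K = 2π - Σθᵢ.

Sum of angles = 382°. K = 360° - 382° = -22° = -11π/90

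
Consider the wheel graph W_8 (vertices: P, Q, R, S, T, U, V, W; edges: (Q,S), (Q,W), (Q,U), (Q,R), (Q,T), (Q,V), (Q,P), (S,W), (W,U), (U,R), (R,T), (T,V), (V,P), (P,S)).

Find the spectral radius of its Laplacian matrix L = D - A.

The wheel W_8 is the join K_1 ∨ C_7 (a hub joined to every vertex of a cycle of length 7). For a join G ∨ H (G on p vertices, H on q vertices) the Laplacian spectrum is 0, p+q, the eigenvalues of L(G) other than one 0 each shifted by +q, and the eigenvalues of L(H) other than one 0 each shifted by +p. With G = K_1 (p = 1, nothing left after dropping its 0) and H = C_7 (q = 7, eigenvalues 2 − 2cos(2πk/7), k = 0, …, 6; drop k = 0), the spectrum of W_8 is 0, 8, and 1 + (2 − 2cos(2πk/7)) = 3 − 2cos(2πk/7) for k = 1, …, 6:
k=1: 3 − 2cos(2π/7) = 1.753; k=2: 3 − 2cos(4π/7) = 3.445; k=3: 3 − 2cos(6π/7) = 4.8019; k=4: 3 − 2cos(8π/7) = 4.8019; k=5: 3 − 2cos(10π/7) = 3.445; k=6: 3 − 2cos(12π/7) = 1.753.
Laplacian eigenvalues: [0.0, 1.753, 1.753, 3.445, 3.445, 4.8019, 4.8019, 8.0]. Largest eigenvalue (spectral radius) = 8.0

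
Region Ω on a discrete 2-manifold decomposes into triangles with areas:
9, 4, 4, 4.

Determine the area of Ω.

9 + 4 + 4 + 4 = 21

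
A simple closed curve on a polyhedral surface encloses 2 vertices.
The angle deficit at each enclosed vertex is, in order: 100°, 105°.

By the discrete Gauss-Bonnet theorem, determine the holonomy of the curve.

Holonomy = total enclosed curvature = 100° + 105° = 205°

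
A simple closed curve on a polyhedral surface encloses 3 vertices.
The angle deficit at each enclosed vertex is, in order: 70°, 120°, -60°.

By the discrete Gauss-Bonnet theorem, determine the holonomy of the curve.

Holonomy = total enclosed curvature = 70° + 120° + (-60°) = 130°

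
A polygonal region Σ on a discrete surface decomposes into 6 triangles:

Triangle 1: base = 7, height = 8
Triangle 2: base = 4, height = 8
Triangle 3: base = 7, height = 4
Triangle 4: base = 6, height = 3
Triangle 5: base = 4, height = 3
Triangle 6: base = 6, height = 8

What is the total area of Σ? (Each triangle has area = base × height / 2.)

(1/2)×7×8 + (1/2)×4×8 + (1/2)×7×4 + (1/2)×6×3 + (1/2)×4×3 + (1/2)×6×8 = 97.0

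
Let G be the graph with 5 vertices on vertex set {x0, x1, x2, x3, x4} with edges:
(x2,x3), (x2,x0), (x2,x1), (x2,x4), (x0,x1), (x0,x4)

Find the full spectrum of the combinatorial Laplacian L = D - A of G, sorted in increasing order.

Degrees: deg(x0) = 3, deg(x1) = 2, deg(x2) = 4, deg(x3) = 1, deg(x4) = 2.
L = D − A with rows/columns ordered (x0, x1, x2, x3, x4):
  [ 3, -1, -1,  0, -1]
  [-1,  2, -1,  0,  0]
  [-1, -1,  4, -1, -1]
  [ 0,  0, -1,  1,  0]
  [-1,  0, -1,  0,  2]
Characteristic polynomial: det(λI − L) = λ(λ − 1)(λ − 2)(λ − 4)(λ − 5).
Roots: λ = 0; (λ − 1) = 0 ⇒ λ = 1; (λ − 2) = 0 ⇒ λ = 2; (λ − 4) = 0 ⇒ λ = 4; (λ − 5) = 0 ⇒ λ = 5.
(Check: the roots sum (with multiplicity) to 12, matching trace L = Σdeg = 2·6 = 12.)
Laplacian eigenvalues (increasing order): [0.0, 1.0, 2.0, 4.0, 5.0]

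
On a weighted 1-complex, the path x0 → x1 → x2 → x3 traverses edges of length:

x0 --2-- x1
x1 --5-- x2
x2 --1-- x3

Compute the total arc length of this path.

Arc length = 2 + 5 + 1 = 8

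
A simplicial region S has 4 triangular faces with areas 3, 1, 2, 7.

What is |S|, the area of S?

3 + 1 + 2 + 7 = 13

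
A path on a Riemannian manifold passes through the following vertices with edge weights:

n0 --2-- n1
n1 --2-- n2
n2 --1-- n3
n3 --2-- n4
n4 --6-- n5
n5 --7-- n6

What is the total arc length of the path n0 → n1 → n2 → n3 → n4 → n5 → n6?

Arc length = 2 + 2 + 1 + 2 + 6 + 7 = 20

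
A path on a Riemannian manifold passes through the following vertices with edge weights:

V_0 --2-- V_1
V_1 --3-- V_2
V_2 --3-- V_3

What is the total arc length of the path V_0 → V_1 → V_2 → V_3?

Arc length = 2 + 3 + 3 = 8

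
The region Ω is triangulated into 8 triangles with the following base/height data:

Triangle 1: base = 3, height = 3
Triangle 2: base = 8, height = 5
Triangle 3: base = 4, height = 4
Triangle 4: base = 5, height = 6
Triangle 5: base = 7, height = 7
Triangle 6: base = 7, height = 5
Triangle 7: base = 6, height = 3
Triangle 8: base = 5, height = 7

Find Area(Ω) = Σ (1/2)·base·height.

(1/2)×3×3 + (1/2)×8×5 + (1/2)×4×4 + (1/2)×5×6 + (1/2)×7×7 + (1/2)×7×5 + (1/2)×6×3 + (1/2)×5×7 = 116.0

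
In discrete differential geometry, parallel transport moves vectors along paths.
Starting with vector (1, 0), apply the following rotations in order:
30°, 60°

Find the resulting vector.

Total rotation: 30° + 60° = 90°. Final vector: (0, 1)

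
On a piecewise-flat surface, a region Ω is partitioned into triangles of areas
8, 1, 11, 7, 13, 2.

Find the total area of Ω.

8 + 1 + 11 + 7 + 13 + 2 = 42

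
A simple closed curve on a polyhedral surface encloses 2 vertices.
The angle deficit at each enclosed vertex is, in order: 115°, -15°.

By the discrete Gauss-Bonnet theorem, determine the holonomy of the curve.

Holonomy = total enclosed curvature = 115° + (-15°) = 100°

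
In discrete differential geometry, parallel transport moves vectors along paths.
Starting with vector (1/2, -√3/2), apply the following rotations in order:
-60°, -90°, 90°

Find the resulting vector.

Total rotation: (-60°) + (-90°) + 90° = -60°. Final vector: (-0.5000, -0.8660)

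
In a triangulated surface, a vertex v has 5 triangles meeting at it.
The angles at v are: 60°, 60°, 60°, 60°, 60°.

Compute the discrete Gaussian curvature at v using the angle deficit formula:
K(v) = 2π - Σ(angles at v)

Sum of angles = 300°. K = 360° - 300° = 60°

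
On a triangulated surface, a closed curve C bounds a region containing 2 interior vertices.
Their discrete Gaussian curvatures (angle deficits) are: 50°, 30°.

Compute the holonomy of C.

Holonomy = total enclosed curvature = 50° + 30° = 80°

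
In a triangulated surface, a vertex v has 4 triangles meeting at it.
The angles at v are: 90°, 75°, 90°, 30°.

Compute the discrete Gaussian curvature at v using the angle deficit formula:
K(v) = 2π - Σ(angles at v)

Sum of angles = 285°. K = 360° - 285° = 75° = 5π/12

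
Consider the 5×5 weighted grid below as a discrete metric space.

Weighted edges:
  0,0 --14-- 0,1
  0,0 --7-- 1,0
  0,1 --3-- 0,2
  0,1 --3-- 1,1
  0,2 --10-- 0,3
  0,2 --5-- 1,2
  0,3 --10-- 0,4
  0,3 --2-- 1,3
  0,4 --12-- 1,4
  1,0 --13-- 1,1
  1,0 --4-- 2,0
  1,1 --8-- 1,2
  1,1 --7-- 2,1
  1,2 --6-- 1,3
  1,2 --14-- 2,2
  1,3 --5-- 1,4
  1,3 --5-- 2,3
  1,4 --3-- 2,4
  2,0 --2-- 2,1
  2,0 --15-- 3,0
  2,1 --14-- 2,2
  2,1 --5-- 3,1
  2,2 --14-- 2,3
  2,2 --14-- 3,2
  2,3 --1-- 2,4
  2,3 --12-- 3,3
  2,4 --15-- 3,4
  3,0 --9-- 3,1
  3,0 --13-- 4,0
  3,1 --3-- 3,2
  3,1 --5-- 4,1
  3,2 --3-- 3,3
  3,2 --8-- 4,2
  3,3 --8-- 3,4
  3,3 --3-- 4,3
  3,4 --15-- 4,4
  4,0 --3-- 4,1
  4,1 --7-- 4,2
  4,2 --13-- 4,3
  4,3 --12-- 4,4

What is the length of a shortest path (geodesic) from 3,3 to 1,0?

Shortest path: 3,3 → 3,2 → 3,1 → 2,1 → 2,0 → 1,0, total weight = 17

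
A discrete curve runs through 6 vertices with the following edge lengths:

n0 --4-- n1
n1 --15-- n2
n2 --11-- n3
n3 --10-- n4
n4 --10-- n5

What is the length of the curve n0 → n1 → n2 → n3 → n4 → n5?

Arc length = 4 + 15 + 11 + 10 + 10 = 50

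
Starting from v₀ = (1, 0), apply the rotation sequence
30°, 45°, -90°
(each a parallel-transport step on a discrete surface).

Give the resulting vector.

Total rotation: 30° + 45° + (-90°) = -15°. Final vector: (0.9659, -0.2588)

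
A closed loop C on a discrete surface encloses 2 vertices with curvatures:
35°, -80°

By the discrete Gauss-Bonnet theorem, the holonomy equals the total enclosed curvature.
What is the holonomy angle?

Holonomy = total enclosed curvature = 35° + (-80°) = -45°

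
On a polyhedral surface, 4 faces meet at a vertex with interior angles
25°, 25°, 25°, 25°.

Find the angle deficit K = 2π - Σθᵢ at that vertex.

Sum of angles = 100°. K = 360° - 100° = 260° = 13π/9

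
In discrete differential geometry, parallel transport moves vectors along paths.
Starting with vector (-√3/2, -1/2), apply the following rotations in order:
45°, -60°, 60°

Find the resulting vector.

Total rotation: 45° + (-60°) + 60° = 45°. Final vector: (-0.2588, -0.9659)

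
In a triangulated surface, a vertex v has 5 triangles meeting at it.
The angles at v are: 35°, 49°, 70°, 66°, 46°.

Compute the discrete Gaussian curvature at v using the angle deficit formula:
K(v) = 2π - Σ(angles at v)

Sum of angles = 266°. K = 360° - 266° = 94° = 47π/90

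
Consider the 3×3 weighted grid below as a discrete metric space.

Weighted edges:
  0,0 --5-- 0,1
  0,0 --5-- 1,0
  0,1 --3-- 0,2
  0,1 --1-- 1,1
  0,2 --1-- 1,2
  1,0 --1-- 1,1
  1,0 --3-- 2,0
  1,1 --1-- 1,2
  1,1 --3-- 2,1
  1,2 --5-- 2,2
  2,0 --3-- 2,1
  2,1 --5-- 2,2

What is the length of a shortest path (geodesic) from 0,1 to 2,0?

Shortest path: 0,1 → 1,1 → 1,0 → 2,0, total weight = 5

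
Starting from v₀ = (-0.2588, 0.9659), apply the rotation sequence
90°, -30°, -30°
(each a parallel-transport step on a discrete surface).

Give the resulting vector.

Total rotation: 90° + (-30°) + (-30°) = 30°. Final vector: (-0.7071, 0.7071)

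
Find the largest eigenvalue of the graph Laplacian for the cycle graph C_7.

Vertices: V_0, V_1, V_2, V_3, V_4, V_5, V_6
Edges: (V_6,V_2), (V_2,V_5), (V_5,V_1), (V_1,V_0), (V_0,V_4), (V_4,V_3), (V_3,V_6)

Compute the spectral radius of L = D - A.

The cycle graph C_n has Laplacian eigenvalues λ_k = 2 − 2cos(2πk/n), k = 0, 1, …, n−1. Here n = 7:
k=0: 2 − 2cos(0) = 0.0; k=1: 2 − 2cos(2π/7) = 0.753; k=2: 2 − 2cos(4π/7) = 2.445; k=3: 2 − 2cos(6π/7) = 3.8019; k=4: 2 − 2cos(8π/7) = 3.8019; k=5: 2 − 2cos(10π/7) = 2.445; k=6: 2 − 2cos(12π/7) = 0.753.
Laplacian eigenvalues: [0.0, 0.753, 0.753, 2.445, 2.445, 3.8019, 3.8019]. Largest eigenvalue (spectral radius) = 3.8019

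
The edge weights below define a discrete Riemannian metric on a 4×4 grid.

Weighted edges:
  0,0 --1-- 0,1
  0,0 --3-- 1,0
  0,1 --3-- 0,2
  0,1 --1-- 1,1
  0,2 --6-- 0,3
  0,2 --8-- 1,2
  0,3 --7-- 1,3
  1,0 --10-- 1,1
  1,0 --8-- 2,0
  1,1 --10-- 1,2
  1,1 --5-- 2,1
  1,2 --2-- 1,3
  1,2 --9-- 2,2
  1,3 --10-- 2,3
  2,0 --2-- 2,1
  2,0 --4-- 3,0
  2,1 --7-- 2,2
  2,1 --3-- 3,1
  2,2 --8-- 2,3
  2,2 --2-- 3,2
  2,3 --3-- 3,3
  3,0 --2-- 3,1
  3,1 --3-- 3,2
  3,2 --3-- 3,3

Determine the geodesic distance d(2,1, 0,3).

Shortest path: 2,1 → 1,1 → 0,1 → 0,2 → 0,3, total weight = 15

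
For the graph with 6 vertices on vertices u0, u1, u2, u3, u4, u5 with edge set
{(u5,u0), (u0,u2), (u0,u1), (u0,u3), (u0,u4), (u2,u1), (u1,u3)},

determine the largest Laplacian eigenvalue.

Degrees: deg(u0) = 5, deg(u1) = 3, deg(u2) = 2, deg(u3) = 2, deg(u4) = 1, deg(u5) = 1.
L = D − A with rows/columns ordered (u0, u1, u2, u3, u4, u5):
  [ 5, -1, -1, -1, -1, -1]
  [-1,  3, -1, -1,  0,  0]
  [-1, -1,  2,  0,  0,  0]
  [-1, -1,  0,  2,  0,  0]
  [-1,  0,  0,  0,  1,  0]
  [-1,  0,  0,  0,  0,  1]
Characteristic polynomial: det(λI − L) = λ(λ − 1)²(λ − 2)(λ − 4)(λ − 6).
Roots: λ = 0; (λ − 1) = 0 ⇒ λ = 1 (multiplicity 2); (λ − 2) = 0 ⇒ λ = 2; (λ − 4) = 0 ⇒ λ = 4; (λ − 6) = 0 ⇒ λ = 6.
(Check: the roots sum (with multiplicity) to 14, matching trace L = Σdeg = 2·7 = 14.)
Laplacian eigenvalues: [0.0, 1.0, 1.0, 2.0, 4.0, 6.0]. Largest eigenvalue (spectral radius) = 6.0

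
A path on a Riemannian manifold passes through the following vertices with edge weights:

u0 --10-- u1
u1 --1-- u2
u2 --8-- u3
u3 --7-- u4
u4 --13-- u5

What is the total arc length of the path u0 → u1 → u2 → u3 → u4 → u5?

Arc length = 10 + 1 + 8 + 7 + 13 = 39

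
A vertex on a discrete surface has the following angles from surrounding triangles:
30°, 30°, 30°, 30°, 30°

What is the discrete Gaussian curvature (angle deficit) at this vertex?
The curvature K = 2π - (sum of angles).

Sum of angles = 150°. K = 360° - 150° = 210° = 7π/6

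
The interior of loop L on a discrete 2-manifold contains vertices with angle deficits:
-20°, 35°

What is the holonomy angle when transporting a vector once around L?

Holonomy = total enclosed curvature = (-20°) + 35° = 15°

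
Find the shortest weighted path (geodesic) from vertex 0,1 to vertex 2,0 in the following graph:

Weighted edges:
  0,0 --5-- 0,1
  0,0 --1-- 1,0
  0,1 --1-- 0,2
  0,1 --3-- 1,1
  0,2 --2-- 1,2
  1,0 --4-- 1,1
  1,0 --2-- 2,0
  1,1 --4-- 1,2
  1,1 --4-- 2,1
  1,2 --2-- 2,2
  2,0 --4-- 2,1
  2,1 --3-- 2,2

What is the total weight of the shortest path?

Shortest path: 0,1 → 0,0 → 1,0 → 2,0, total weight = 8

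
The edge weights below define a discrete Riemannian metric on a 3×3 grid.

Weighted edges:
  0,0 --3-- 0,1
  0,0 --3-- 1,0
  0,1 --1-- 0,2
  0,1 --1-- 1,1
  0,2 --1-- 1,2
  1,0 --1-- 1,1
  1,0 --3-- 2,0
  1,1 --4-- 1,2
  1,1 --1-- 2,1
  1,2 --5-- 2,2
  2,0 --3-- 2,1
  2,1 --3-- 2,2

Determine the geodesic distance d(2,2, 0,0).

Shortest path: 2,2 → 2,1 → 1,1 → 0,1 → 0,0, total weight = 8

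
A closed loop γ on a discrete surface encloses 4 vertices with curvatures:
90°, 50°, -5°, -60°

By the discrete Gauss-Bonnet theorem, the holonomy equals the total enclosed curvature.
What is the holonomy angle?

Holonomy = total enclosed curvature = 90° + 50° + (-5°) + (-60°) = 75°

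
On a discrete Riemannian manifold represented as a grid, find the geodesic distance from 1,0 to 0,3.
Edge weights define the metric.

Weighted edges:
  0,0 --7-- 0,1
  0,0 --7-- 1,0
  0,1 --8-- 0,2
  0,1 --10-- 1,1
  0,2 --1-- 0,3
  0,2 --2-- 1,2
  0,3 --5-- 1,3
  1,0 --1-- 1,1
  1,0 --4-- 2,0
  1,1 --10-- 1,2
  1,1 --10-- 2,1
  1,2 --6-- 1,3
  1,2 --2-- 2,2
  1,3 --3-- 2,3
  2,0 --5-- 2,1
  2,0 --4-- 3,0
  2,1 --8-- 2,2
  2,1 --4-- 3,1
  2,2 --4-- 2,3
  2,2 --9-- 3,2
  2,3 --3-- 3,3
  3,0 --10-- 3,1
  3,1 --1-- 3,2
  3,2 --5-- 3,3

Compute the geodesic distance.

Shortest path: 1,0 → 1,1 → 1,2 → 0,2 → 0,3, total weight = 14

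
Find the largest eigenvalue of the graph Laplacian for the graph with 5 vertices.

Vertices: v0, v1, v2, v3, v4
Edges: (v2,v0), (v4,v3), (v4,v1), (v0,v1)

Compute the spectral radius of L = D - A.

Degrees: deg(v0) = 2, deg(v1) = 2, deg(v2) = 1, deg(v3) = 1, deg(v4) = 2.
L = D − A with rows/columns ordered (v0, v1, v2, v3, v4):
  [ 2, -1, -1,  0,  0]
  [-1,  2,  0,  0, -1]
  [-1,  0,  1,  0,  0]
  [ 0,  0,  0,  1, -1]
  [ 0, -1,  0, -1,  2]
Characteristic polynomial: det(λI − L) = λ(λ² − 3λ + 1)(λ² − 5λ + 5).
Roots: λ = 0; (λ² − 3λ + 1) = 0 ⇒ λ = (3 ± √5)/2 ≈ 0.382, 2.618; (λ² − 5λ + 5) = 0 ⇒ λ = (5 ± √5)/2 ≈ 1.382, 3.618.
(Check: the roots sum (with multiplicity) to 8, matching trace L = Σdeg = 2·4 = 8.)
Laplacian eigenvalues: [0.0, 0.382, 1.382, 2.618, 3.618]. Largest eigenvalue (spectral radius) = 3.618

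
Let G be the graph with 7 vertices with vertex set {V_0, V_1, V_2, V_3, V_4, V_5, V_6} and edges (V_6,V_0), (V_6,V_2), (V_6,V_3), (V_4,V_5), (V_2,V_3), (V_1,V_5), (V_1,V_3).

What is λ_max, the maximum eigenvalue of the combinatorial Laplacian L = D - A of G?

Degrees: deg(V_0) = 1, deg(V_1) = 2, deg(V_2) = 2, deg(V_3) = 3, deg(V_4) = 1, deg(V_5) = 2, deg(V_6) = 3.
L = D − A with rows/columns ordered (V_0, V_1, V_2, V_3, V_4, V_5, V_6):
  [ 1,  0,  0,  0,  0,  0, -1]
  [ 0,  2,  0, -1,  0, -1,  0]
  [ 0,  0,  2, -1,  0,  0, -1]
  [ 0, -1, -1,  3,  0,  0, -1]
  [ 0,  0,  0,  0,  1, -1,  0]
  [ 0, -1,  0,  0, -1,  2,  0]
  [-1,  0, -1, -1,  0,  0,  3]
Characteristic polynomial: det(λI − L) = λ(λ² − 4λ + 1)(λ − 1)(λ² − 6λ + 7)(λ − 3).
Roots: λ = 0; (λ² − 4λ + 1) = 0 ⇒ λ = 2 ± √3 ≈ 0.2679, 3.7321; (λ − 1) = 0 ⇒ λ = 1; (λ² − 6λ + 7) = 0 ⇒ λ = 3 ± √2 ≈ 1.5858, 4.4142; (λ − 3) = 0 ⇒ λ = 3.
(Check: the roots sum (with multiplicity) to 14, matching trace L = Σdeg = 2·7 = 14.)
Laplacian eigenvalues: [0.0, 0.2679, 1.0, 1.5858, 3.0, 3.7321, 4.4142]. Largest eigenvalue (spectral radius) = 4.4142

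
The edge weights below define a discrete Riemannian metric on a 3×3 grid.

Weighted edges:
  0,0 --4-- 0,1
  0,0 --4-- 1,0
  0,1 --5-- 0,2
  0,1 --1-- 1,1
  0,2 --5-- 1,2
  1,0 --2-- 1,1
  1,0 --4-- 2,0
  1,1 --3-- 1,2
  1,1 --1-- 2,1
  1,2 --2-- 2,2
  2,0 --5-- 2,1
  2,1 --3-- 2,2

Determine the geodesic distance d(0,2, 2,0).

Shortest path: 0,2 → 0,1 → 1,1 → 2,1 → 2,0, total weight = 12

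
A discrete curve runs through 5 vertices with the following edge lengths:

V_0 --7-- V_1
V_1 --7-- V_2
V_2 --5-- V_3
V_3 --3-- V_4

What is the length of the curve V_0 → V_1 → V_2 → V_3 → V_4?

Arc length = 7 + 7 + 5 + 3 = 22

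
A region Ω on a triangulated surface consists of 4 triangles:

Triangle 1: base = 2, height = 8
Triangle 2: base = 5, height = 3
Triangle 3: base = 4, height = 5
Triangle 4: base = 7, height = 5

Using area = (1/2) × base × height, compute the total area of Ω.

(1/2)×2×8 + (1/2)×5×3 + (1/2)×4×5 + (1/2)×7×5 = 43.0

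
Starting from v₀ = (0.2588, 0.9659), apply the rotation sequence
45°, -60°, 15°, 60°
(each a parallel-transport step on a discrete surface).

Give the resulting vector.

Total rotation: 45° + (-60°) + 15° + 60° = 60°. Final vector: (-0.7071, 0.7071)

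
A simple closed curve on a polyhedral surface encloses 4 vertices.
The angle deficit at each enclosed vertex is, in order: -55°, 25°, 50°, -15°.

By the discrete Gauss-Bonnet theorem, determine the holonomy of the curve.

Holonomy = total enclosed curvature = (-55°) + 25° + 50° + (-15°) = 5°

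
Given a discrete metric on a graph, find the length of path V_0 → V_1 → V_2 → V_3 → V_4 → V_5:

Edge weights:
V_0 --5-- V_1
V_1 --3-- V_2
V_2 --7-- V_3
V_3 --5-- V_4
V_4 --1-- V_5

Arc length = 5 + 3 + 7 + 5 + 1 = 21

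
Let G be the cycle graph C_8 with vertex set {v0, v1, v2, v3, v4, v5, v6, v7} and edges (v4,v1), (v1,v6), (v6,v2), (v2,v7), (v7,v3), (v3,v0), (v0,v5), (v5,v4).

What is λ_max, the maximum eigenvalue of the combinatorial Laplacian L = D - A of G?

The cycle graph C_n has Laplacian eigenvalues λ_k = 2 − 2cos(2πk/n), k = 0, 1, …, n−1. Here n = 8:
k=0: 2 − 2cos(0) = 0.0; k=1: 2 − 2cos(π/4) = 0.5858; k=2: 2 − 2cos(π/2) = 2.0; k=3: 2 − 2cos(3π/4) = 3.4142; k=4: 2 − 2cos(π) = 4.0; k=5: 2 − 2cos(5π/4) = 3.4142; k=6: 2 − 2cos(3π/2) = 2.0; k=7: 2 − 2cos(7π/4) = 0.5858.
Laplacian eigenvalues: [0.0, 0.5858, 0.5858, 2.0, 2.0, 3.4142, 3.4142, 4.0]. Largest eigenvalue (spectral radius) = 4.0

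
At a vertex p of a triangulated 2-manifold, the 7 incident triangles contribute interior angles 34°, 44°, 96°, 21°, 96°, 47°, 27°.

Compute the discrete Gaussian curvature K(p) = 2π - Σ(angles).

Sum of angles = 365°. K = 360° - 365° = -5° = -π/36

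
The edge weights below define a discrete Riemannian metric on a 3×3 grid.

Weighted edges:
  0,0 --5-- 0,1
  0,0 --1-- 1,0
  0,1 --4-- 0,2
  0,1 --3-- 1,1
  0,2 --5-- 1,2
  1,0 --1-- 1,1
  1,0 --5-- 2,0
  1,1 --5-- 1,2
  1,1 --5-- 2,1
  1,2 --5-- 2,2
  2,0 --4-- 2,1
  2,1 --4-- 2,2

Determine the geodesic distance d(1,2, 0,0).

Shortest path: 1,2 → 1,1 → 1,0 → 0,0, total weight = 7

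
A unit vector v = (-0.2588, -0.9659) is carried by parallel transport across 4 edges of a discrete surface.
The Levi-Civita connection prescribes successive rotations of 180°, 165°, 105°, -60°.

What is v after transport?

Total rotation: 180° + 165° + 105° + (-60°) = 390° ≡ 30° (mod 360°). Final vector: (0.2588, -0.9659)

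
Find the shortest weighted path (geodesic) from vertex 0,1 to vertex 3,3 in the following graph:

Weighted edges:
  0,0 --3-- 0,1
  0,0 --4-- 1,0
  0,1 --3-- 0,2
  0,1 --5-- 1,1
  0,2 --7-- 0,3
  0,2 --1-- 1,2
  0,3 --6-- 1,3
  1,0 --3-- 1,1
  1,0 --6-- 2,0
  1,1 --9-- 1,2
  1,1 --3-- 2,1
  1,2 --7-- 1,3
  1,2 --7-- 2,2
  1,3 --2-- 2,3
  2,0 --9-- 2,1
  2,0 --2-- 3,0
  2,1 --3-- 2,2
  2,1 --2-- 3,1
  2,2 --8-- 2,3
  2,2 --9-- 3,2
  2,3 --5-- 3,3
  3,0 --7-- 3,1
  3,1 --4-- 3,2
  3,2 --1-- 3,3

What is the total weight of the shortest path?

Shortest path: 0,1 → 1,1 → 2,1 → 3,1 → 3,2 → 3,3, total weight = 15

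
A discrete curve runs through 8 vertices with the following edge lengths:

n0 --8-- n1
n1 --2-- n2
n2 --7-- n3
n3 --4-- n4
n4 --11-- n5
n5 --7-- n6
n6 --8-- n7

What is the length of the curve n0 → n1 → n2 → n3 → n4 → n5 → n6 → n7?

Arc length = 8 + 2 + 7 + 4 + 11 + 7 + 8 = 47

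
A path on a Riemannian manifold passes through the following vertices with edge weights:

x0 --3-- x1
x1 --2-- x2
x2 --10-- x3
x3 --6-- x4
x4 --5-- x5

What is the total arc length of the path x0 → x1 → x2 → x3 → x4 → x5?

Arc length = 3 + 2 + 10 + 6 + 5 = 26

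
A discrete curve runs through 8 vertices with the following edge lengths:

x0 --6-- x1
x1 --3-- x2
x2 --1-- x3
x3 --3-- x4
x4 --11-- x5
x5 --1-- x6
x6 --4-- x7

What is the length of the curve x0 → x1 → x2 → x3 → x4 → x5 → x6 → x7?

Arc length = 6 + 3 + 1 + 3 + 11 + 1 + 4 = 29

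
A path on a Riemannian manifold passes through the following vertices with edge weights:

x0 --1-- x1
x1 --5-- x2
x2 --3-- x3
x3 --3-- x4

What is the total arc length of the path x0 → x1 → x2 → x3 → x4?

Arc length = 1 + 5 + 3 + 3 = 12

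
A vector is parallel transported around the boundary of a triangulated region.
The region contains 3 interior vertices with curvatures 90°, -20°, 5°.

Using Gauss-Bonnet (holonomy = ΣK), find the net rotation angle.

Holonomy = total enclosed curvature = 90° + (-20°) + 5° = 75°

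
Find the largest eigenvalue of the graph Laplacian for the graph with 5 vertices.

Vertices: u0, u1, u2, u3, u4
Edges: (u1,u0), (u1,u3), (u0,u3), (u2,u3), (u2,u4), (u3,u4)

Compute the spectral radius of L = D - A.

Degrees: deg(u0) = 2, deg(u1) = 2, deg(u2) = 2, deg(u3) = 4, deg(u4) = 2.
L = D − A with rows/columns ordered (u0, u1, u2, u3, u4):
  [ 2, -1,  0, -1,  0]
  [-1,  2,  0, -1,  0]
  [ 0,  0,  2, -1, -1]
  [-1, -1, -1,  4, -1]
  [ 0,  0, -1, -1,  2]
Characteristic polynomial: det(λI − L) = λ(λ − 1)(λ − 3)²(λ − 5).
Roots: λ = 0; (λ − 1) = 0 ⇒ λ = 1; (λ − 3) = 0 ⇒ λ = 3 (multiplicity 2); (λ − 5) = 0 ⇒ λ = 5.
(Check: the roots sum (with multiplicity) to 12, matching trace L = Σdeg = 2·6 = 12.)
Laplacian eigenvalues: [0.0, 1.0, 3.0, 3.0, 5.0]. Largest eigenvalue (spectral radius) = 5.0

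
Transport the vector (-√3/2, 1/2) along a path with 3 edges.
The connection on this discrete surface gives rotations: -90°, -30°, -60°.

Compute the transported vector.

Total rotation: (-90°) + (-30°) + (-60°) = -180° ≡ 180° (mod 360°). Final vector: (0.8660, -0.5000)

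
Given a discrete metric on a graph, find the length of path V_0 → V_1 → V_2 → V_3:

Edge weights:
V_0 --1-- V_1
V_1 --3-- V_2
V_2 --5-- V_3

Arc length = 1 + 3 + 5 = 9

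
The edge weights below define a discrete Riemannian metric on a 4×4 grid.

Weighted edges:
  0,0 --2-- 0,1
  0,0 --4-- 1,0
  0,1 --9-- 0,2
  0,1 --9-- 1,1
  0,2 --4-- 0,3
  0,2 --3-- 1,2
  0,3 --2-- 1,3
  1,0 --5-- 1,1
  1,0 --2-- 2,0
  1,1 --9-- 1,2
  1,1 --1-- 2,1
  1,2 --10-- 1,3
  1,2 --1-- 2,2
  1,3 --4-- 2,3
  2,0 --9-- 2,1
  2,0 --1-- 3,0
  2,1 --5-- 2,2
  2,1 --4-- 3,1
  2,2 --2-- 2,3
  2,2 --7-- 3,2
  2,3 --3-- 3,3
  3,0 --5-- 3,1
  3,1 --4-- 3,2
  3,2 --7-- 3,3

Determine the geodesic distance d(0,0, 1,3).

Shortest path: 0,0 → 0,1 → 0,2 → 0,3 → 1,3, total weight = 17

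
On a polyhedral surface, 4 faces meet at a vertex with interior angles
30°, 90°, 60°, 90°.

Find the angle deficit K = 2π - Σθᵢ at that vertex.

Sum of angles = 270°. K = 360° - 270° = 90°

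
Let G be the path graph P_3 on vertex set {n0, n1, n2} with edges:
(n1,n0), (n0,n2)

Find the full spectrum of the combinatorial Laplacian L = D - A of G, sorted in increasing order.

The path graph P_n has Laplacian eigenvalues λ_k = 2 − 2cos(kπ/n), k = 0, 1, …, n−1. Here n = 3:
k=0: 2 − 2cos(0) = 0.0; k=1: 2 − 2cos(π/3) = 1.0; k=2: 2 − 2cos(2π/3) = 3.0.
Laplacian eigenvalues (increasing order): [0.0, 1.0, 3.0]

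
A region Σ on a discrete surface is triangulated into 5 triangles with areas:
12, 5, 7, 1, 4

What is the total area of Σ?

12 + 5 + 7 + 1 + 4 = 29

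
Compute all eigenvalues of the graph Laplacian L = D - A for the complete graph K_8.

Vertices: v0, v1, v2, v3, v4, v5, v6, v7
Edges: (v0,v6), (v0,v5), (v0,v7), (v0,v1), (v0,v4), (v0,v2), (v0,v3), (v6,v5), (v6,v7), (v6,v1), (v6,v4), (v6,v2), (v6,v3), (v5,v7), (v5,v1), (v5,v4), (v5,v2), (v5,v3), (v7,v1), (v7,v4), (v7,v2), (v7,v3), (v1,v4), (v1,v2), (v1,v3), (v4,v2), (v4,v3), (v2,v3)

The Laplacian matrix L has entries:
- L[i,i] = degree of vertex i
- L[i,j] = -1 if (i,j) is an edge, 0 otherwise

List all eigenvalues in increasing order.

For the complete graph K_n, L = nI − J (J = all-ones matrix). J has eigenvalues n (once, eigenvector 𝟙) and 0 (multiplicity n−1), so L has eigenvalues 0 (once) and n (multiplicity n−1). Here n = 8: eigenvalue 0 once and 8 with multiplicity 7.
Laplacian eigenvalues (increasing order): [0.0, 8.0, 8.0, 8.0, 8.0, 8.0, 8.0, 8.0]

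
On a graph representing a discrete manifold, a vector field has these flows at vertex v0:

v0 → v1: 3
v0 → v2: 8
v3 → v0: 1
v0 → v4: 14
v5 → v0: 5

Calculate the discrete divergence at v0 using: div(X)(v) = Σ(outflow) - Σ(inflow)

Divergence = sum of outgoing flows = 3 + 8 + (-1) + 14 + (-5) = 19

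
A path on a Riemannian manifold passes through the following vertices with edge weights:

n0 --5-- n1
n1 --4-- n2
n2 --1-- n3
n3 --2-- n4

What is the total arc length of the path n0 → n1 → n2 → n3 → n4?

Arc length = 5 + 4 + 1 + 2 = 12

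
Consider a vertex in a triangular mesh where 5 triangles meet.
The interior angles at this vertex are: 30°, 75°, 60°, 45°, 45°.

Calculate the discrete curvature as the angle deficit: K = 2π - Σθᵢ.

Sum of angles = 255°. K = 360° - 255° = 105°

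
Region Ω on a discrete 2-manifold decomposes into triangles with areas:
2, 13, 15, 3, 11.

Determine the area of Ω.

2 + 13 + 15 + 3 + 11 = 44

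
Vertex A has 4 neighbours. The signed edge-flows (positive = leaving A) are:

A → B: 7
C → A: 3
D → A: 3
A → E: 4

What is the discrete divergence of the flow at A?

Divergence = sum of outgoing flows = 7 + (-3) + (-3) + 4 = 5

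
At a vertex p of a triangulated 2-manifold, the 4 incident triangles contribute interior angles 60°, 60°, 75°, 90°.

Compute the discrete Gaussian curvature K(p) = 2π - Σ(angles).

Sum of angles = 285°. K = 360° - 285° = 75° = 5π/12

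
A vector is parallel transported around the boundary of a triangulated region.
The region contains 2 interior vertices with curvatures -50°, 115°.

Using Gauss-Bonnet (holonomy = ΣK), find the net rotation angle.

Holonomy = total enclosed curvature = (-50°) + 115° = 65°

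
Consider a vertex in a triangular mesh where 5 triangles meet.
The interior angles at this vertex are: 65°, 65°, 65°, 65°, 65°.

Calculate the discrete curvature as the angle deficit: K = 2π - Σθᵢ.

Sum of angles = 325°. K = 360° - 325° = 35° = 7π/36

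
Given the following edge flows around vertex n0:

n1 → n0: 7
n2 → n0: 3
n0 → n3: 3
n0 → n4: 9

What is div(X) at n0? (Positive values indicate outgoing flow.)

Divergence = sum of outgoing flows = (-7) + (-3) + 3 + 9 = 2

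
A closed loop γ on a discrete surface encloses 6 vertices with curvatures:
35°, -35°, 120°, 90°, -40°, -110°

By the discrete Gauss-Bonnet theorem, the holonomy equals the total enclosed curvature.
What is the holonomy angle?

Holonomy = total enclosed curvature = 35° + (-35°) + 120° + 90° + (-40°) + (-110°) = 60°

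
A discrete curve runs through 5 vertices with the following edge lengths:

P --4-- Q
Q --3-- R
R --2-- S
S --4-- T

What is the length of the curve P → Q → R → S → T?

Arc length = 4 + 3 + 2 + 4 = 13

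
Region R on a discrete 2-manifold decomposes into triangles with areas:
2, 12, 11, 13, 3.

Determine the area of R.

2 + 12 + 11 + 13 + 3 = 41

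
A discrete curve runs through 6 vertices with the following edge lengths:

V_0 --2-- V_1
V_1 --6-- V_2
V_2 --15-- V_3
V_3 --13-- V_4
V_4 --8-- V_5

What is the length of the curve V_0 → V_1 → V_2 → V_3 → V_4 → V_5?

Arc length = 2 + 6 + 15 + 13 + 8 = 44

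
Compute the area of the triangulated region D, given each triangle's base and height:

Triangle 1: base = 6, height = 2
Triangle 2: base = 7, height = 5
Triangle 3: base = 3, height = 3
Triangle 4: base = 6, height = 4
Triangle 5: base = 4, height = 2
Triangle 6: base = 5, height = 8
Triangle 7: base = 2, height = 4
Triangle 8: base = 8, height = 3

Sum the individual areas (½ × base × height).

(1/2)×6×2 + (1/2)×7×5 + (1/2)×3×3 + (1/2)×6×4 + (1/2)×4×2 + (1/2)×5×8 + (1/2)×2×4 + (1/2)×8×3 = 80.0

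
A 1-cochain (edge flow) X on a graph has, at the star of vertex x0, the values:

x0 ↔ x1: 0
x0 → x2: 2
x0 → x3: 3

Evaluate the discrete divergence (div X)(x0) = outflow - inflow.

Divergence = sum of outgoing flows = 0 + 2 + 3 = 5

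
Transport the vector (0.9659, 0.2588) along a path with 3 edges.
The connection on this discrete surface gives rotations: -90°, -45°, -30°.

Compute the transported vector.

Total rotation: (-90°) + (-45°) + (-30°) = -165°. Final vector: (-0.8660, -0.5000)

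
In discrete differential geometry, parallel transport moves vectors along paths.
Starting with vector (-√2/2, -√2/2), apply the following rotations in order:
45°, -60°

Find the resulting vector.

Total rotation: 45° + (-60°) = -15°. Final vector: (-0.8660, -0.5000)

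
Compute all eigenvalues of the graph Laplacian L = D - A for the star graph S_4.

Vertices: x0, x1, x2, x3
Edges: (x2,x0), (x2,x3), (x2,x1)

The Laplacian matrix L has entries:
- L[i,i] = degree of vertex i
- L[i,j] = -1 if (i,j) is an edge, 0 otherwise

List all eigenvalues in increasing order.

The star S_4 is the complete bipartite graph K_{1,3} (one hub of degree 3, 3 leaves of degree 1). The Laplacian spectrum of K_{p,q} is 0, p (multiplicity q−1), q (multiplicity p−1), p+q. With p = 1, q = 3: 0 once, 1 with multiplicity 2, and 4 once. (Check: trace L = sum of degrees = 6 = 2·1 + 4.)
Laplacian eigenvalues (increasing order): [0.0, 1.0, 1.0, 4.0]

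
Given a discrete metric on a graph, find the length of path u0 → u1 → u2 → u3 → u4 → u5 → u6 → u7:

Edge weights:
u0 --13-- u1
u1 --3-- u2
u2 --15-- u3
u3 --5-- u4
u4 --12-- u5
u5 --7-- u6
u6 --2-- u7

Arc length = 13 + 3 + 15 + 5 + 12 + 7 + 2 = 57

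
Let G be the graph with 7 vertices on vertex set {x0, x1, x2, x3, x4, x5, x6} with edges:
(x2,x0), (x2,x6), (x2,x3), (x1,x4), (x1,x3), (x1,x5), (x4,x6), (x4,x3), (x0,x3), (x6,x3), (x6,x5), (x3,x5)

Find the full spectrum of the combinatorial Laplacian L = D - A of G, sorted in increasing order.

Degrees: deg(x0) = 2, deg(x1) = 3, deg(x2) = 3, deg(x3) = 6, deg(x4) = 3, deg(x5) = 3, deg(x6) = 4.
L = D − A with rows/columns ordered (x0, x1, x2, x3, x4, x5, x6):
  [ 2,  0, -1, -1,  0,  0,  0]
  [ 0,  3,  0, -1, -1, -1,  0]
  [-1,  0,  3, -1,  0,  0, -1]
  [-1, -1, -1,  6, -1, -1, -1]
  [ 0, -1,  0, -1,  3,  0, -1]
  [ 0, -1,  0, -1,  0,  3, -1]
  [ 0,  0, -1, -1, -1, -1,  4]
Characteristic polynomial: det(λI − L) = λ(λ² − 7λ + 8)(λ − 3)²(λ − 4)(λ − 7).
Roots: λ = 0; (λ² − 7λ + 8) = 0 ⇒ λ = (7 ± √17)/2 ≈ 1.4384, 5.5616; (λ − 3) = 0 ⇒ λ = 3 (multiplicity 2); (λ − 4) = 0 ⇒ λ = 4; (λ − 7) = 0 ⇒ λ = 7.
(Check: the roots sum (with multiplicity) to 24, matching trace L = Σdeg = 2·12 = 24.)
Laplacian eigenvalues (increasing order): [0.0, 1.4384, 3.0, 3.0, 4.0, 5.5616, 7.0]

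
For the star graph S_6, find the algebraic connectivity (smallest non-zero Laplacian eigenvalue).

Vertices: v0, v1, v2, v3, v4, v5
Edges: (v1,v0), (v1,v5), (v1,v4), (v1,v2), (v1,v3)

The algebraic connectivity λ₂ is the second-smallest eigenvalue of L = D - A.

The star S_6 is the complete bipartite graph K_{1,5} (one hub of degree 5, 5 leaves of degree 1). The Laplacian spectrum of K_{p,q} is 0, p (multiplicity q−1), q (multiplicity p−1), p+q. With p = 1, q = 5: 0 once, 1 with multiplicity 4, and 6 once. (Check: trace L = sum of degrees = 10 = 4·1 + 6.)
Laplacian eigenvalues: [0.0, 1.0, 1.0, 1.0, 1.0, 6.0]. Algebraic connectivity (smallest non-zero eigenvalue) = 1.0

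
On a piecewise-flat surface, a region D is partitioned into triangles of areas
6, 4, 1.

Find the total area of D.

6 + 4 + 1 = 11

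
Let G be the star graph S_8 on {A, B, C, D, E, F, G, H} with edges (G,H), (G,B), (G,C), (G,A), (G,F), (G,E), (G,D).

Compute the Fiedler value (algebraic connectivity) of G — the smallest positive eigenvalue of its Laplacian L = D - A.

The star S_8 is the complete bipartite graph K_{1,7} (one hub of degree 7, 7 leaves of degree 1). The Laplacian spectrum of K_{p,q} is 0, p (multiplicity q−1), q (multiplicity p−1), p+q. With p = 1, q = 7: 0 once, 1 with multiplicity 6, and 8 once. (Check: trace L = sum of degrees = 14 = 6·1 + 8.)
Laplacian eigenvalues: [0.0, 1.0, 1.0, 1.0, 1.0, 1.0, 1.0, 8.0]. Algebraic connectivity (smallest non-zero eigenvalue) = 1.0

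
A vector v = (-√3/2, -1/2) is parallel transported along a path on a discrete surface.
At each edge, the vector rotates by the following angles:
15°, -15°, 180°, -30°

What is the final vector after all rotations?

Total rotation: 15° + (-15°) + 180° + (-30°) = 150°. Final vector: (1, 0)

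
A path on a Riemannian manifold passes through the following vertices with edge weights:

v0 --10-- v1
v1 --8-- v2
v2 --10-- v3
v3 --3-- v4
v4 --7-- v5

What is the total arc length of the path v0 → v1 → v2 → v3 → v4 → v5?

Arc length = 10 + 8 + 10 + 3 + 7 = 38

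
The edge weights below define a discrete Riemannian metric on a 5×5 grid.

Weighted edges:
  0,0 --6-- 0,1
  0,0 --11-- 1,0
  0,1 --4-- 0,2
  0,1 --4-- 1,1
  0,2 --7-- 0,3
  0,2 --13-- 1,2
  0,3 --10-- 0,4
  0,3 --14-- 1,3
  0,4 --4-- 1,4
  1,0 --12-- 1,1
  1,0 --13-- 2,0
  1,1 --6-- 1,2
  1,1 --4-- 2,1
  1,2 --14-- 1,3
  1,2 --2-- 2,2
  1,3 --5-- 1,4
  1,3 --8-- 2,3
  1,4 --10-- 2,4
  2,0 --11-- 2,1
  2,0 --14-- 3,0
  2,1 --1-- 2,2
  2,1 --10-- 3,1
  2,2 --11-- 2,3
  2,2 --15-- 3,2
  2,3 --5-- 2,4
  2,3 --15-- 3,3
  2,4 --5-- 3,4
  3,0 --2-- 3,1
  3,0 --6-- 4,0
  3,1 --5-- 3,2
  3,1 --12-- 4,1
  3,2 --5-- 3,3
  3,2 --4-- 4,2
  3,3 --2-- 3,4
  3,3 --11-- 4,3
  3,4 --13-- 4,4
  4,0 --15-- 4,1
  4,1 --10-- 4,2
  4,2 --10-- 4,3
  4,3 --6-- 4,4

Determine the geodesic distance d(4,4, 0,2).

Shortest path: 4,4 → 3,4 → 3,3 → 3,2 → 3,1 → 2,1 → 1,1 → 0,1 → 0,2, total weight = 47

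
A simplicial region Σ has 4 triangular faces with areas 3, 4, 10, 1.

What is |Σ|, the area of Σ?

3 + 4 + 10 + 1 = 18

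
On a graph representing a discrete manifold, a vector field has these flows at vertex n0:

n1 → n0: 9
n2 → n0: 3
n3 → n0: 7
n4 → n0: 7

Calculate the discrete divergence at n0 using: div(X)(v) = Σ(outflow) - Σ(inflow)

Divergence = sum of outgoing flows = (-9) + (-3) + (-7) + (-7) = -26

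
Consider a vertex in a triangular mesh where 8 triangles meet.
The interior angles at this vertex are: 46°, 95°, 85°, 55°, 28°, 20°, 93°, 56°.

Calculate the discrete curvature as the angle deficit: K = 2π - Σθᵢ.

Sum of angles = 478°. K = 360° - 478° = -118° = -59π/90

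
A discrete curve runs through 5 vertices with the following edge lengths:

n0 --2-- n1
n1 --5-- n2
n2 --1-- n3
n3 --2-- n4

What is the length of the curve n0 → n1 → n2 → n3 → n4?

Arc length = 2 + 5 + 1 + 2 = 10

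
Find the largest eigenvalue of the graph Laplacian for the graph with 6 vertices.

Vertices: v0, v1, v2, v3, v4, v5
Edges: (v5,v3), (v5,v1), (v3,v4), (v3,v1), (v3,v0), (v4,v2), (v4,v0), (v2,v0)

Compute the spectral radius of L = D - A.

Degrees: deg(v0) = 3, deg(v1) = 2, deg(v2) = 2, deg(v3) = 4, deg(v4) = 3, deg(v5) = 2.
L = D − A with rows/columns ordered (v0, v1, v2, v3, v4, v5):
  [ 3,  0, -1, -1, -1,  0]
  [ 0,  2,  0, -1,  0, -1]
  [-1,  0,  2,  0, -1,  0]
  [-1, -1,  0,  4, -1, -1]
  [-1,  0, -1, -1,  3,  0]
  [ 0, -1,  0, -1,  0,  2]
Characteristic polynomial: det(λI − L) = λ(λ² − 6λ + 4)(λ − 3)²(λ − 4).
Roots: λ = 0; (λ² − 6λ + 4) = 0 ⇒ λ = 3 ± √5 ≈ 0.7639, 5.2361; (λ − 3) = 0 ⇒ λ = 3 (multiplicity 2); (λ − 4) = 0 ⇒ λ = 4.
(Check: the roots sum (with multiplicity) to 16, matching trace L = Σdeg = 2·8 = 16.)
Laplacian eigenvalues: [0.0, 0.7639, 3.0, 3.0, 4.0, 5.2361]. Largest eigenvalue (spectral radius) = 5.2361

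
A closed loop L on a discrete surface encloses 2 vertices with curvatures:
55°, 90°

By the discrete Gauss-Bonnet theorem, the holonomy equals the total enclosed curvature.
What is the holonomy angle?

Holonomy = total enclosed curvature = 55° + 90° = 145°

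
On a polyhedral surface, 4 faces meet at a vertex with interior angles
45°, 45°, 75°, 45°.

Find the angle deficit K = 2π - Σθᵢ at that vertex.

Sum of angles = 210°. K = 360° - 210° = 150° = 5π/6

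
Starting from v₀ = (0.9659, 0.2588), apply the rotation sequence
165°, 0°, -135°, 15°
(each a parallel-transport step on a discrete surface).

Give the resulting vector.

Total rotation: 165° + 0° + (-135°) + 15° = 45°. Final vector: (0.5000, 0.8660)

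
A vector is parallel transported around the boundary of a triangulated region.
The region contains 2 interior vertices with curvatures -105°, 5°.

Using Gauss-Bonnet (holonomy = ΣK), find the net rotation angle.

Holonomy = total enclosed curvature = (-105°) + 5° = -100°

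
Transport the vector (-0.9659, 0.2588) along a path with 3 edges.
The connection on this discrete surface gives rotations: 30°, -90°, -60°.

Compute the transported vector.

Total rotation: 30° + (-90°) + (-60°) = -120°. Final vector: (0.7071, 0.7071)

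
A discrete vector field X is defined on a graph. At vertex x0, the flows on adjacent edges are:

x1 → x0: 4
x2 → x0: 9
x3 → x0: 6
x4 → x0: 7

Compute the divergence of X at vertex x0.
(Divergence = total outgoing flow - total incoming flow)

Divergence = sum of outgoing flows = (-4) + (-9) + (-6) + (-7) = -26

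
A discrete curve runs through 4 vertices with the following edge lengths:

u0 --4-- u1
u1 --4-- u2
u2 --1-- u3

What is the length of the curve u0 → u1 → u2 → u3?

Arc length = 4 + 4 + 1 = 9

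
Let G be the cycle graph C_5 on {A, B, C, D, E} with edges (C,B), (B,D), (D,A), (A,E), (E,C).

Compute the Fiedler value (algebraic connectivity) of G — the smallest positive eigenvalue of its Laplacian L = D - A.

The cycle graph C_n has Laplacian eigenvalues λ_k = 2 − 2cos(2πk/n), k = 0, 1, …, n−1. Here n = 5:
k=0: 2 − 2cos(0) = 0.0; k=1: 2 − 2cos(2π/5) = 1.382; k=2: 2 − 2cos(4π/5) = 3.618; k=3: 2 − 2cos(6π/5) = 3.618; k=4: 2 − 2cos(8π/5) = 1.382.
Laplacian eigenvalues: [0.0, 1.382, 1.382, 3.618, 3.618]. Algebraic connectivity (smallest non-zero eigenvalue) = 1.382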